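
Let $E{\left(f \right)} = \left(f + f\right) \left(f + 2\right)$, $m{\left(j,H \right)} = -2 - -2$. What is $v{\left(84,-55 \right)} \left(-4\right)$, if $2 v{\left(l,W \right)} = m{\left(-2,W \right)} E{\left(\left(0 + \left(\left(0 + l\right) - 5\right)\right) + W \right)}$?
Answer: $0$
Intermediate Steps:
$m{\left(j,H \right)} = 0$ ($m{\left(j,H \right)} = -2 + 2 = 0$)
$E{\left(f \right)} = 2 f \left(2 + f\right)$
$v{\left(l,W \right)} = 0$ ($v{\left(l,W \right)} = \frac{0 \cdot 2 \left(\left(0 + \left(\left(0 + l\right) - 5\right)\right) + W\right) \left(2 + \left(\left(0 + \left(\left(0 + l\right) - 5\right)\right) + W\right)\right)}{2} = \frac{0 \cdot 2 \left(\left(0 + \left(l - 5\right)\right) + W\right) \left(2 + \left(\left(0 + \left(l - 5\right)\right) + W\right)\right)}{2} = \frac{0 \cdot 2 \left(\left(0 + \left(-5 + l\right)\right) + W\right) \left(2 + \left(\left(0 + \left(-5 + l\right)\right) + W\right)\right)}{2} = \frac{0 \cdot 2 \left(\left(-5 + l\right) + W\right) \left(2 + \left(\left(-5 + l\right) + W\right)\right)}{2} = \frac{0 \cdot 2 \left(-5 + W + l\right) \left(2 + \left(-5 + W + l\right)\right)}{2} = \frac{0 \cdot 2 \left(-5 + W + l\right) \left(-3 + W + l\right)}{2} = \frac{1}{2} \cdot 0 = 0$)
$v{\left(84,-55 \right)} \left(-4\right) = 0 \left(-4\right) = 0$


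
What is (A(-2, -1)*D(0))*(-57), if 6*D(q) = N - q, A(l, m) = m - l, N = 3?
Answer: -57/2 ≈ -28.500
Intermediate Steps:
D(q) = ½ - q/6 (D(q) = (3 - q)/6 = ½ - q/6)
(A(-2, -1)*D(0))*(-57) = ((-1 - 1*(-2))*(½ - ⅙*0))*(-57) = ((-1 + 2)*(½ + 0))*(-57) = (1*(½))*(-57) = (½)*(-57) = -57/2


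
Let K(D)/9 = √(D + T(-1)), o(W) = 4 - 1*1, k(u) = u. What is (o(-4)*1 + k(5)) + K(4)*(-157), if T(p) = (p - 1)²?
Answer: 8 - 2826*√2 ≈ -3988.6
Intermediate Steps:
T(p) = (-1 + p)²
o(W) = 3 (o(W) = 4 - 1 = 3)
K(D) = 9*√(4 + D) (K(D) = 9*√(D + (-1 - 1)²) = 9*√(D + (-2)²) = 9*√(D + 4) = 9*√(4 + D))
(o(-4)*1 + k(5)) + K(4)*(-157) = (3*1 + 5) + (9*√(4 + 4))*(-157) = (3 + 5) + (9*√8)*(-157) = 8 + (9*(2*√2))*(-157) = 8 + (18*√2)*(-157) = 8 - 2826*√2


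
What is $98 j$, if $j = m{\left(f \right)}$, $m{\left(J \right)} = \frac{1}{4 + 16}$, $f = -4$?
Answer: $\frac{49}{10} \approx 4.9$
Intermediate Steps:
$m{\left(J \right)} = \frac{1}{20}$
$j = \frac{1}{20} \approx 0.05$
$98 j = 98 \cdot \frac{1}{20} = \frac{49}{10}$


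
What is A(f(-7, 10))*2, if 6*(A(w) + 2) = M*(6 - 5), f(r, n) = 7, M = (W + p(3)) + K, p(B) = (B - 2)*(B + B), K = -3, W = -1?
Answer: -10/3 ≈ -3.3333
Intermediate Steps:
p(B) = 2*B*(-2 + B) (p(B) = (-2 + B)*(2*B) = 2*B*(-2 + B))
M = 2 (M = (-1 + 2*3*(-2 + 3)) - 3 = (-1 + 2*3*1) - 3 = (-1 + 6) - 3 = 5 - 3 = 2)
A(w) = -5/3 (A(w) = -2 + (2*(6 - 5))/6 = -2 + (2*1)/6 = -2 + (⅙)*2 = -2 + ⅓ = -5/3)
A(f(-7, 10))*2 = -5/3*2 = -10/3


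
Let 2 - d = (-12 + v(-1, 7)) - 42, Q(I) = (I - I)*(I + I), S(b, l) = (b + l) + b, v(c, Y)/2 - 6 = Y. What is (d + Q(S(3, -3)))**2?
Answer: 900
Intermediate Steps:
v(c, Y) = 12 + 2*Y
S(b, l) = l + 2*b
Q(I) = 0 (Q(I) = 0*(2*I) = 0)
d = 30 (d = 2 - ((-12 + (12 + 2*7)) - 42) = 2 - ((-12 + (12 + 14)) - 42) = 2 - ((-12 + 26) - 42) = 2 - (14 - 42) = 2 - 1*(-28) = 2 + 28 = 30)
(d + Q(S(3, -3)))**2 = (30 + 0)**2 = 30**2 = 900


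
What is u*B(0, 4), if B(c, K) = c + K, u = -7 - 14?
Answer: -84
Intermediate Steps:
u = -21
B(c, K) = K + c
u*B(0, 4) = -21*(4 + 0) = -21*4 = -84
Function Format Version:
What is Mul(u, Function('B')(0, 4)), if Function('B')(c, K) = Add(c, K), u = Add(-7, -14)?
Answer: -84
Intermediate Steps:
u = -21
Function('B')(c, K) = Add(K, c)
Mul(u, Function('B')(0, 4)) = Mul(-21, Add(4, 0)) = Mul(-21, 4) = -84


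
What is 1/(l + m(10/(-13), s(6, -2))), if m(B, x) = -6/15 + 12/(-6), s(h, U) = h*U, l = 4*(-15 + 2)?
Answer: -5/272 ≈ -0.018382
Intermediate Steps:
l = -52 (l = 4*(-13) = -52)
s(h, U) = U*h
m(B, x) = -12/5 (m(B, x) = -6*1/15 + 12*(-⅙) = -⅖ - 2 = -12/5)
1/(l + m(10/(-13), s(6, -2))) = 1/(-52 - 12/5) = 1/(-272/5) = -5/272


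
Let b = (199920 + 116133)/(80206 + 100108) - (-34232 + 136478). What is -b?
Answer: 18436069191/180314 ≈ 1.0224e+5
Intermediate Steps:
b = -18436069191/180314 (b = 316053/180314 - 1*102246 = 316053*(1/180314) - 102246 = 316053/180314 - 102246 = -18436069191/180314 ≈ -1.0224e+5)
-b = -1*(-18436069191/180314) = 18436069191/180314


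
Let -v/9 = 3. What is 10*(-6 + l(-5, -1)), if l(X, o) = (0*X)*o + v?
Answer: -330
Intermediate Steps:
v = -27 (v = -9*3 = -27)
l(X, o) = -27 (l(X, o) = (0*X)*o - 27 = 0*o - 27 = 0 - 27 = -27)
10*(-6 + l(-5, -1)) = 10*(-6 - 27) = 10*(-33) = -330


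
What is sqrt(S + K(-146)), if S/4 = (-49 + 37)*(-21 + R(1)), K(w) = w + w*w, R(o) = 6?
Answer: sqrt(21890) ≈ 147.95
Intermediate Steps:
K(w) = w + w**2
S = 720 (S = 4*((-49 + 37)*(-21 + 6)) = 4*(-12*(-15)) = 4*180 = 720)
sqrt(S + K(-146)) = sqrt(720 - 146*(1 - 146)) = sqrt(720 - 146*(-145)) = sqrt(720 + 21170) = sqrt(21890)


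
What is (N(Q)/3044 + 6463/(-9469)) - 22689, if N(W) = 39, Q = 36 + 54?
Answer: -653998781285/28823636 ≈ -22690.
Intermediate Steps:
Q = 90
(N(Q)/3044 + 6463/(-9469)) - 22689 = (39/3044 + 6463/(-9469)) - 22689 = (39*(1/3044) + 6463*(-1/9469)) - 22689 = (39/3044 - 6463/9469) - 22689 = -19304081/28823636 - 22689 = -653998781285/28823636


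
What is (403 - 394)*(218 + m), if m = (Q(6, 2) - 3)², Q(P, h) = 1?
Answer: 1998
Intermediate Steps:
m = 4 (m = (1 - 3)² = (-2)² = 4)
(403 - 394)*(218 + m) = (403 - 394)*(218 + 4) = 9*222 = 1998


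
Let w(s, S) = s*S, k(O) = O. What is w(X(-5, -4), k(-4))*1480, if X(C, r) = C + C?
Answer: 59200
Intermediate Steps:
X(C, r) = 2*C
w(s, S) = S*s
w(X(-5, -4), k(-4))*1480 = -8*(-5)*1480 = -4*(-10)*1480 = 40*1480 = 59200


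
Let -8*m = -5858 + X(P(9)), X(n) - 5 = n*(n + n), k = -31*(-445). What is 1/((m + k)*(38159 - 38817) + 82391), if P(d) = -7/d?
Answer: -324/3070233311 ≈ -1.0553e-7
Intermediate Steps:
k = 13795
X(n) = 5 + 2*n² (X(n) = 5 + n*(n + n) = 5 + n*(2*n) = 5 + 2*n²)
m = 473995/648 (m = -(-5858 + (5 + 2*(-7/9)²))/8 = -(-5858 + (5 + 2*(49/81)))/8 = -(-5858 + (5 + 98/81))/8 = -(-5858 + 503/81)/8 = -⅛*(-473995/81) = 473995/648 ≈ 731.47)
1/((m + k)*(38159 - 38817) + 82391) = 1/((473995/648 + 13795)*(38159 - 38817) + 82391) = 1/((9413155/648)*(-658) + 82391) = 1/(-3096927995/324 + 82391) = 1/(-3070233311/324) = -324/3070233311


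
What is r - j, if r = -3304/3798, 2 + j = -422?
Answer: 803524/1899 ≈ 423.13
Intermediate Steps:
j = -424 (j = -2 - 422 = -424)
r = -1652/1899 (r = -3304*1/3798 = -1652/1899 ≈ -0.86993)
r - j = -1652/1899 - 1*(-424) = -1652/1899 + 424 = 803524/1899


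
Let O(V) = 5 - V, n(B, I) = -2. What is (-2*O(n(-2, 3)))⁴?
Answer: 38416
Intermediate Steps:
(-2*O(n(-2, 3)))⁴ = (-2*(5 - 1*(-2)))⁴ = (-2*(5 + 2))⁴ = (-2*7)⁴ = (-14)⁴ = 38416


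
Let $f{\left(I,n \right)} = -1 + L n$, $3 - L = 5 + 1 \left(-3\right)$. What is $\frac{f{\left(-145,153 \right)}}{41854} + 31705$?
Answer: $\frac{663490611}{20927} \approx 31705.0$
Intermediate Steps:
$L = 1$ ($L = 3 - \left(5 + 1 \left(-3\right)\right) = 3 - \left(5 - 3\right) = 3 - 2 = 1$)
$f{\left(I,n \right)} = -1 + n$ ($f{\left(I,n \right)} = -1 + 1 n = -1 + n$)
$\frac{f{\left(-145,153 \right)}}{41854} + 31705 = \frac{-1 + 153}{41854} + 31705 = 152 \cdot \frac{1}{41854} + 31705 = \frac{76}{20927} + 31705 = \frac{663490611}{20927}$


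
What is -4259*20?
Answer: -85180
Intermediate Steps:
-4259*20 = -1*85180 = -85180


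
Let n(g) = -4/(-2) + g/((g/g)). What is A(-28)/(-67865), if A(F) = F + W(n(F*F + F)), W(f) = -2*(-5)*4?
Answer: -12/67865 ≈ -0.00017682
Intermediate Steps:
n(g) = 2 + g (n(g) = -4*(-½) + g/1 = 2 + g*1 = 2 + g)
W(f) = 40 (W(f) = 10*4 = 40)
A(F) = 40 + F (A(F) = F + 40 = 40 + F)
A(-28)/(-67865) = (40 - 28)/(-67865) = 12*(-1/67865) = -12/67865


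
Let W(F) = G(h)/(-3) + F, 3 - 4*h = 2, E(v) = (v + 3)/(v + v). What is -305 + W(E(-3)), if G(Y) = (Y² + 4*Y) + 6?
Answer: -14753/48 ≈ -307.35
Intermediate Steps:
E(v) = (3 + v)/(2*v) (E(v) = (3 + v)/((2*v)) = (3 + v)*(1/(2*v)) = (3 + v)/(2*v))
h = ¼ (h = ¾ - ¼*2 = ¾ - ½ = ¼ ≈ 0.25000)
G(Y) = 6 + Y² + 4*Y
W(F) = -113/48 + F (W(F) = (6 + (¼)² + 4*(¼))/(-3) + F = (6 + 1/16 + 1)*(-⅓) + F = (113/16)*(-⅓) + F = -113/48 + F)
-305 + W(E(-3)) = -305 + (-113/48 + (½)*(3 - 3)/(-3)) = -305 + (-113/48 + (½)*(-⅓)*0) = -305 + (-113/48 + 0) = -305 - 113/48 = -14753/48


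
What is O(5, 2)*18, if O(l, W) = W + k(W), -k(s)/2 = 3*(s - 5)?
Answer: 360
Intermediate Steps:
k(s) = 30 - 6*s (k(s) = -6*(s - 5) = -6*(-5 + s) = -2*(-15 + 3*s) = 30 - 6*s)
O(l, W) = 30 - 5*W (O(l, W) = W + (30 - 6*W) = 30 - 5*W)
O(5, 2)*18 = (30 - 5*2)*18 = (30 - 10)*18 = 20*18 = 360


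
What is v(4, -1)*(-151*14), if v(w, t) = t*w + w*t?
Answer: 16912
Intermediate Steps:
v(w, t) = 2*t*w (v(w, t) = t*w + t*w = 2*t*w)
v(4, -1)*(-151*14) = (2*(-1)*4)*(-151*14) = -8*(-2114) = 16912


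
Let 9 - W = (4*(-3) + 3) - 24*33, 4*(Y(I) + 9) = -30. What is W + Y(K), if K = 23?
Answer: 1587/2 ≈ 793.50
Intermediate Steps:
Y(I) = -33/2 (Y(I) = -9 + (¼)*(-30) = -9 - 15/2 = -33/2)
W = 810 (W = 9 - ((4*(-3) + 3) - 24*33) = 9 - ((-12 + 3) - 792) = 9 - (-9 - 792) = 9 - 1*(-801) = 9 + 801 = 810)
W + Y(K) = 810 - 33/2 = 1587/2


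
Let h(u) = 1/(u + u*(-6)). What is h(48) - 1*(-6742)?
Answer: 1618079/240 ≈ 6742.0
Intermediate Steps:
h(u) = -1/(5*u) (h(u) = 1/(u - 6*u) = 1/(-5*u) = -1/(5*u))
h(48) - 1*(-6742) = -1/5/48 - 1*(-6742) = -1/5*1/48 + 6742 = -1/240 + 6742 = 1618079/240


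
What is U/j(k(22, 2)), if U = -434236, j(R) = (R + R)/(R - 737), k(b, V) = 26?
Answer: 77185449/13 ≈ 5.9373e+6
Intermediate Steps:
j(R) = 2*R/(-737 + R) (j(R) = (2*R)/(-737 + R) = 2*R/(-737 + R))
U/j(k(22, 2)) = -434236/(2*26/(-737 + 26)) = -434236/(2*26/(-711)) = -434236/(2*26*(-1/711)) = -434236/(-52/711) = -434236*(-711/52) = 77185449/13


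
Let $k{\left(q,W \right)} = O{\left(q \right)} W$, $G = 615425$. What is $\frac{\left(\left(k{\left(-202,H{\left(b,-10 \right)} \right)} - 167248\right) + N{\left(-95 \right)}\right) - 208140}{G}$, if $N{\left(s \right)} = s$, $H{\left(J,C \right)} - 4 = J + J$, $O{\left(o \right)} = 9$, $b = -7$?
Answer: $- \frac{375573}{615425} \approx -0.61027$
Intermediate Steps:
$H{\left(J,C \right)} = 4 + 2 J$ ($H{\left(J,C \right)} = 4 + \left(J + J\right) = 4 + 2 J$)
$k{\left(q,W \right)} = 9 W$
$\frac{\left(\left(k{\left(-202,H{\left(b,-10 \right)} \right)} - 167248\right) + N{\left(-95 \right)}\right) - 208140}{G} = \frac{\left(\left(9 \left(4 + 2 \left(-7\right)\right) - 167248\right) - 95\right) - 208140}{615425} = \left(\left(\left(9 \left(4 - 14\right) - 167248\right) - 95\right) - 208140\right) \frac{1}{615425} = \left(\left(\left(9 \left(-10\right) - 167248\right) - 95\right) - 208140\right) \frac{1}{615425} = \left(\left(\left(-90 - 167248\right) - 95\right) - 208140\right) \frac{1}{615425} = \left(\left(-167338 - 95\right) - 208140\right) \frac{1}{615425} = \left(-167433 - 208140\right) \frac{1}{615425} = \left(-375573\right) \frac{1}{615425} = - \frac{375573}{615425}$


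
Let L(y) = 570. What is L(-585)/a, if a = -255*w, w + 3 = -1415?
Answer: 19/12053 ≈ 0.0015764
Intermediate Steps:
w = -1418 (w = -3 - 1415 = -1418)
a = 361590 (a = -255*(-1418) = 361590)
L(-585)/a = 570/361590 = 570*(1/361590) = 19/12053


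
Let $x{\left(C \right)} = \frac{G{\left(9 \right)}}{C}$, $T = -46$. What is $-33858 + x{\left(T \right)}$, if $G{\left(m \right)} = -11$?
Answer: $- \frac{1557457}{46} \approx -33858.0$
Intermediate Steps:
$x{\left(C \right)} = - \frac{11}{C}$
$-33858 + x{\left(T \right)} = -33858 - \frac{11}{-46} = -33858 - - \frac{11}{46} = -33858 + \frac{11}{46} = - \frac{1557457}{46}$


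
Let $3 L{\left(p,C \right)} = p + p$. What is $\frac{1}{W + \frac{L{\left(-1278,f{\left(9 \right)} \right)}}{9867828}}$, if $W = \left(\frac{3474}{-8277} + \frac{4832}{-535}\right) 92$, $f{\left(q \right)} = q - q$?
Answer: $- \frac{1213796294735}{1055441324508879} \approx -0.00115$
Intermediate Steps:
$f{\left(q \right)} = 0$
$L{\left(p,C \right)} = \frac{2 p}{3}$ ($L{\left(p,C \right)} = \frac{p + p}{3} = \frac{2 p}{3}$)
$W = - \frac{1283493656}{1476065}$ ($W = \left(3474 \left(- \frac{1}{8277}\right) + 4832 \left(- \frac{1}{535}\right)\right) 92 = \left(- \frac{1158}{2759} - \frac{4832}{535}\right) 92 = \left(- \frac{13951018}{1476065}\right) 92 = - \frac{1283493656}{1476065} \approx -869.54$)
$\frac{1}{W + \frac{L{\left(-1278,f{\left(9 \right)} \right)}}{9867828}} = \frac{1}{- \frac{1283493656}{1476065} + \frac{\frac{2}{3} \left(-1278\right)}{9867828}} = \frac{1}{- \frac{1283493656}{1476065} - \frac{71}{822319}} = \frac{1}{- \frac{1055441324508879}{1213796294735}} = - \frac{1213796294735}{1055441324508879}$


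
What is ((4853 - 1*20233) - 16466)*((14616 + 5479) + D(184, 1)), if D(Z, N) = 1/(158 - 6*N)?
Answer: -48635864043/76 ≈ -6.3995e+8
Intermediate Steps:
((4853 - 1*20233) - 16466)*((14616 + 5479) + D(184, 1)) = ((4853 - 1*20233) - 16466)*((14616 + 5479) - 1/(-158 + 6*1)) = ((4853 - 20233) - 16466)*(20095 - 1/(-158 + 6)) = (-15380 - 16466)*(20095 - 1/(-152)) = -31846*(20095 - 1*(-1/152)) = -31846*(20095 + 1/152) = -31846*3054441/152 = -48635864043/76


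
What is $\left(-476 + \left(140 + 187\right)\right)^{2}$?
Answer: $22201$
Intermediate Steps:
$\left(-476 + \left(140 + 187\right)\right)^{2} = \left(-476 + 327\right)^{2} = \left(-149\right)^{2} = 22201$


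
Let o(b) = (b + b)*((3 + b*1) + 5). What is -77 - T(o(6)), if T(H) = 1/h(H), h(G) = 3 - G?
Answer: -12704/165 ≈ -76.994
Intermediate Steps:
o(b) = 2*b*(8 + b) (o(b) = (2*b)*((3 + b) + 5) = (2*b)*(8 + b) = 2*b*(8 + b))
T(H) = 1/(3 - H)
-77 - T(o(6)) = -77 - (-1)/(-3 + 2*6*(8 + 6)) = -77 - (-1)/(-3 + 2*6*14) = -77 - (-1)/(-3 + 168) = -77 - (-1)/165 = -77 - 1*(-1/165) = -77 + 1/165 = -12704/165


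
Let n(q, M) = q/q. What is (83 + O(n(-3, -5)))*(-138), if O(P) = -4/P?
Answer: -10902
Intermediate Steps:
n(q, M) = 1
(83 + O(n(-3, -5)))*(-138) = (83 - 4/1)*(-138) = (83 - 4*1)*(-138) = (83 - 4)*(-138) = 79*(-138) = -10902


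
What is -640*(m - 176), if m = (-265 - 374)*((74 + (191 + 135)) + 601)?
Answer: 409481600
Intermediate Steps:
m = -639639 (m = -639*((74 + 326) + 601) = -639*(400 + 601) = -639*1001 = -639639)
-640*(m - 176) = -640*(-639639 - 176) = -640*(-639815) = 409481600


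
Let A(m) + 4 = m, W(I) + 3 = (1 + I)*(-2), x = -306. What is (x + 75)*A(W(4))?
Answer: 3927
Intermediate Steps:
W(I) = -5 - 2*I (W(I) = -3 + (1 + I)*(-2) = -3 + (-2 - 2*I) = -5 - 2*I)
A(m) = -4 + m
(x + 75)*A(W(4)) = (-306 + 75)*(-4 + (-5 - 2*4)) = -231*(-4 + (-5 - 8)) = -231*(-4 - 13) = -231*(-17) = 3927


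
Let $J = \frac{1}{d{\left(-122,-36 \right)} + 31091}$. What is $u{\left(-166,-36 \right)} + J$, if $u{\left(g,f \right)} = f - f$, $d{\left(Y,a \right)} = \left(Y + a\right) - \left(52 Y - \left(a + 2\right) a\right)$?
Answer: $\frac{1}{38501} \approx 2.5973 \cdot 10^{-5}$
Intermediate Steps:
$d{\left(Y,a \right)} = a - 51 Y + a \left(2 + a\right)$ ($d{\left(Y,a \right)} = \left(Y + a\right) - \left(52 Y - \left(2 + a\right) a\right) = \left(Y + a\right) - \left(52 Y - a \left(2 + a\right)\right) = a - 51 Y + a \left(2 + a\right)$)
$u{\left(g,f \right)} = 0$
$J = \frac{1}{38501}$ ($J = \frac{1}{\left(\left(-36\right)^{2} - -6222 + 3 \left(-36\right)\right) + 31091} = \frac{1}{\left(1296 + 6222 - 108\right) + 31091} = \frac{1}{7410 + 31091} = \frac{1}{38501} \approx 2.5973 \cdot 10^{-5}$)
$u{\left(-166,-36 \right)} + J = 0 + \frac{1}{38501} = \frac{1}{38501}$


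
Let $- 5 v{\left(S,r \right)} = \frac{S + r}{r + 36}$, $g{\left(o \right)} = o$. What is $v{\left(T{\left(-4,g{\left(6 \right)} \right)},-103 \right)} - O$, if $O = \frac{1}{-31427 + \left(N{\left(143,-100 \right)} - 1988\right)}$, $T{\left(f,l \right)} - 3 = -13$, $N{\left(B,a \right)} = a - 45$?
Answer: $- \frac{758389}{2248520} \approx -0.33728$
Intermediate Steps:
$N{\left(B,a \right)} = -45 + a$ ($N{\left(B,a \right)} = a - 45 = -45 + a$)
$T{\left(f,l \right)} = -10$ ($T{\left(f,l \right)} = 3 - 13 = -10$)
$O = - \frac{1}{33560}$ ($O = \frac{1}{-31427 - 2133} = \frac{1}{-33560} = - \frac{1}{33560} \approx -2.9797 \cdot 10^{-5}$)
$v{\left(S,r \right)} = - \frac{S + r}{5 \left(36 + r\right)}$ ($v{\left(S,r \right)} = - \frac{\left(S + r\right) \frac{1}{r + 36}}{5} = - \frac{\left(S + r\right) \frac{1}{36 + r}}{5} = - \frac{\frac{1}{36 + r} \left(S + r\right)}{5} = - \frac{S + r}{5 \left(36 + r\right)}$)
$v{\left(T{\left(-4,g{\left(6 \right)} \right)},-103 \right)} - O = \frac{\left(-1\right) \left(-10\right) - -103}{5 \left(36 - 103\right)} - - \frac{1}{33560} = \frac{10 + 103}{5 \left(-67\right)} + \frac{1}{33560} = \frac{1}{5} \left(- \frac{1}{67}\right) 113 + \frac{1}{33560} = - \frac{113}{335} + \frac{1}{33560} = - \frac{758389}{2248520}$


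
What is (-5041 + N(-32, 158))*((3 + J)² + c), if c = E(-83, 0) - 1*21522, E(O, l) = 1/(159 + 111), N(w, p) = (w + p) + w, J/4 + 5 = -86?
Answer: -48440580419/90 ≈ -5.3823e+8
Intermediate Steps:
J = -364 (J = -20 + 4*(-86) = -20 - 344 = -364)
N(w, p) = p + 2*w (N(w, p) = (p + w) + w = p + 2*w)
E(O, l) = 1/270
c = -5810939/270 (c = 1/270 - 1*21522 = 1/270 - 21522 = -5810939/270 ≈ -21522.)
(-5041 + N(-32, 158))*((3 + J)² + c) = (-5041 + (158 + 2*(-32)))*((3 - 364)² - 5810939/270) = (-5041 + (158 - 64))*((-361)² - 5810939/270) = (-5041 + 94)*(130321 - 5810939/270) = -4947*29375731/270 = -48440580419/90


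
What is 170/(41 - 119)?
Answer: -85/39 ≈ -2.1795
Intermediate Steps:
170/(41 - 119) = 170/(-78) = -1/78*170 = -85/39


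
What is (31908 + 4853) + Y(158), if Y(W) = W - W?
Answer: 36761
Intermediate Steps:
Y(W) = 0
(31908 + 4853) + Y(158) = (31908 + 4853) + 0 = 36761 + 0 = 36761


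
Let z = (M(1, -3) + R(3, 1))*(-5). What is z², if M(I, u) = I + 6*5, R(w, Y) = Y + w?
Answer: 30625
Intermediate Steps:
M(I, u) = 30 + I (M(I, u) = I + 30 = 30 + I)
z = -175 (z = ((30 + 1) + (1 + 3))*(-5) = (31 + 4)*(-5) = 35*(-5) = -175)
z² = (-175)² = 30625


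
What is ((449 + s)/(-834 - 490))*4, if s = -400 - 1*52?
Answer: 3/331 ≈ 0.0090634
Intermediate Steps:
s = -452 (s = -400 - 52 = -452)
((449 + s)/(-834 - 490))*4 = ((449 - 452)/(-834 - 490))*4 = -3/(-1324)*4 = -3*(-1/1324)*4 = (3/1324)*4 = 3/331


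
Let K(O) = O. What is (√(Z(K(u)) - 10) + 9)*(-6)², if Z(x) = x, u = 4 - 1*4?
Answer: 324 + 36*I*√10 ≈ 324.0 + 113.84*I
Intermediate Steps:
u = 0 (u = 4 - 4 = 0)
(√(Z(K(u)) - 10) + 9)*(-6)² = (√(0 - 10) + 9)*(-6)² = (√(-10) + 9)*36 = (I*√10 + 9)*36 = (9 + I*√10)*36 = 324 + 36*I*√10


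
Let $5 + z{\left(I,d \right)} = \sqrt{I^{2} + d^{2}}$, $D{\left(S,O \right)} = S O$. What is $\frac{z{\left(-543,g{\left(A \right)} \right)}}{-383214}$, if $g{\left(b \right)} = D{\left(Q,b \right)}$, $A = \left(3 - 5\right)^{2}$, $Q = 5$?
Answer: $\frac{5}{383214} - \frac{\sqrt{295249}}{383214} \approx -0.0014049$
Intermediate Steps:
$D{\left(S,O \right)} = O S$
$A = 4$ ($A = \left(-2\right)^{2} = 4$)
$g{\left(b \right)} = 5 b$ ($g{\left(b \right)} = b 5 = 5 b$)
$z{\left(I,d \right)} = -5 + \sqrt{I^{2} + d^{2}}$
$\frac{z{\left(-543,g{\left(A \right)} \right)}}{-383214} = \frac{-5 + \sqrt{\left(-543\right)^{2} + \left(5 \cdot 4\right)^{2}}}{-383214} = \left(-5 + \sqrt{294849 + 20^{2}}\right) \left(- \frac{1}{383214}\right) = \left(-5 + \sqrt{294849 + 400}\right) \left(- \frac{1}{383214}\right) = \left(-5 + \sqrt{295249}\right) \left(- \frac{1}{383214}\right) = \frac{5}{383214} - \frac{\sqrt{295249}}{383214}$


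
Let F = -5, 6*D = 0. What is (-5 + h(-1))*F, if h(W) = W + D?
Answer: 30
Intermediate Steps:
D = 0 (D = (⅙)*0 = 0)
h(W) = W (h(W) = W + 0 = W)
(-5 + h(-1))*F = (-5 - 1)*(-5) = -6*(-5) = 30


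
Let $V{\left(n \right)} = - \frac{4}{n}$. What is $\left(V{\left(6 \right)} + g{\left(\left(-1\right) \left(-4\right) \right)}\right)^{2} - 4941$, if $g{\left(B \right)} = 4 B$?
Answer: $- \frac{42353}{9} \approx -4705.9$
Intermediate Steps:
$\left(V{\left(6 \right)} + g{\left(\left(-1\right) \left(-4\right) \right)}\right)^{2} - 4941 = \left(- \frac{4}{6} + 4 \left(\left(-1\right) \left(-4\right)\right)\right)^{2} - 4941 = \left(\left(-4\right) \frac{1}{6} + 4 \cdot 4\right)^{2} - 4941 = \left(- \frac{2}{3} + 16\right)^{2} - 4941 = \left(\frac{46}{3}\right)^{2} - 4941 = \frac{2116}{9} - 4941 = - \frac{42353}{9}$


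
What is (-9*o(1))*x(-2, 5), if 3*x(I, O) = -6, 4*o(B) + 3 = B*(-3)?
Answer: -27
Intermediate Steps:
o(B) = -3/4 - 3*B/4 (o(B) = -3/4 + (B*(-3))/4 = -3/4 + (-3*B)/4 = -3/4 - 3*B/4)
x(I, O) = -2 (x(I, O) = (1/3)*(-6) = -2)
(-9*o(1))*x(-2, 5) = -9*(-3/4 - 3/4*1)*(-2) = -9*(-3/4 - 3/4)*(-2) = -9*(-3/2)*(-2) = (27/2)*(-2) = -27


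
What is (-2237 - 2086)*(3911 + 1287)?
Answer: -22470954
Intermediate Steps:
(-2237 - 2086)*(3911 + 1287) = -4323*5198 = -22470954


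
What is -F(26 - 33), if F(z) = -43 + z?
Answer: 50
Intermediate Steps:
-F(26 - 33) = -(-43 + (26 - 33)) = -(-43 - 7) = -1*(-50) = 50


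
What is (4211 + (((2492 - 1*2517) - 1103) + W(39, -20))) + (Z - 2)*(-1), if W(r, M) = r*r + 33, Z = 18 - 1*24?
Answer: 4645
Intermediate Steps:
Z = -6 (Z = 18 - 24 = -6)
W(r, M) = 33 + r² (W(r, M) = r² + 33 = 33 + r²)
(4211 + (((2492 - 1*2517) - 1103) + W(39, -20))) + (Z - 2)*(-1) = (4211 + (((2492 - 1*2517) - 1103) + (33 + 39²))) + (-6 - 2)*(-1) = (4211 + (((2492 - 2517) - 1103) + (33 + 1521))) - 8*(-1) = (4211 + ((-25 - 1103) + 1554)) + 8 = (4211 + (-1128 + 1554)) + 8 = (4211 + 426) + 8 = 4637 + 8 = 4645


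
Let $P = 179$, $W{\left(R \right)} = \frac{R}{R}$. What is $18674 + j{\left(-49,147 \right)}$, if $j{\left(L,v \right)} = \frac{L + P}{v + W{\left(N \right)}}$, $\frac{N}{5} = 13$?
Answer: $\frac{1381941}{74} \approx 18675.0$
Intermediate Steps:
$N = 65$ ($N = 5 \cdot 13 = 65$)
$W{\left(R \right)} = 1$
$j{\left(L,v \right)} = \frac{179 + L}{1 + v}$ ($j{\left(L,v \right)} = \frac{L + 179}{v + 1} = \frac{179 + L}{1 + v}$)
$18674 + j{\left(-49,147 \right)} = 18674 + \frac{179 - 49}{1 + 147} = 18674 + \frac{1}{148} \cdot 130 = 18674 + \frac{65}{74} = \frac{1381941}{74}$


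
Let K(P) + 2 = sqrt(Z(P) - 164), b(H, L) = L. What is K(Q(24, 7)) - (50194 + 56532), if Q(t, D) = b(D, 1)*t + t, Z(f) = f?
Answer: -106728 + 2*I*sqrt(29) ≈ -1.0673e+5 + 10.77*I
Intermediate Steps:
Q(t, D) = 2*t (Q(t, D) = 1*t + t = t + t = 2*t)
K(P) = -2 + sqrt(-164 + P) (K(P) = -2 + sqrt(P - 164) = -2 + sqrt(-164 + P))
K(Q(24, 7)) - (50194 + 56532) = (-2 + sqrt(-164 + 2*24)) - (50194 + 56532) = (-2 + sqrt(-164 + 48)) - 1*106726 = (-2 + sqrt(-116)) - 106726 = (-2 + 2*I*sqrt(29)) - 106726 = -106728 + 2*I*sqrt(29)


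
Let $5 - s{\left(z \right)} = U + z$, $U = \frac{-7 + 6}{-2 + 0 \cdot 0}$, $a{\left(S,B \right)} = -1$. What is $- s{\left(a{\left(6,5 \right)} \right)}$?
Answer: $- \frac{11}{2} \approx -5.5$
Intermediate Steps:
$U = \frac{1}{2}$ ($U = - \frac{1}{-2 + 0} = - \frac{1}{-2} = \left(-1\right) \left(- \frac{1}{2}\right) = \frac{1}{2} \approx 0.5$)
$s{\left(z \right)} = \frac{9}{2} - z$ ($s{\left(z \right)} = 5 - \left(\frac{1}{2} + z\right) = \frac{9}{2} - z$)
$- s{\left(a{\left(6,5 \right)} \right)} = - (\frac{9}{2} - -1) = - (\frac{9}{2} + 1) = \left(-1\right) \frac{11}{2} = - \frac{11}{2}$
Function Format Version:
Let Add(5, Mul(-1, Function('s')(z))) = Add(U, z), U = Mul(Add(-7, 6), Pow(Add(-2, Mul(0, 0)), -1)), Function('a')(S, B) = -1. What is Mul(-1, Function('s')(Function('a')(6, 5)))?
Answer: Rational(-11, 2) ≈ -5.5000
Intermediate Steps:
U = Rational(1, 2) (U = Mul(-1, Pow(Add(-2, 0), -1)) = Mul(-1, Pow(-2, -1)) = Mul(-1, Rational(-1, 2)) = Rational(1, 2) ≈ 0.50000)
Function('s')(z) = Add(Rational(9, 2), Mul(-1, z)) (Function('s')(z) = Add(5, Mul(-1, Add(Rational(1, 2), z))) = Add(5, Add(Rational(-1, 2), Mul(-1, z))) = Add(Rational(9, 2), Mul(-1, z)))
Mul(-1, Function('s')(Function('a')(6, 5))) = Mul(-1, Add(Rational(9, 2), Mul(-1, -1))) = Mul(-1, Add(Rational(9, 2), 1)) = Mul(-1, Rational(11, 2)) = Rational(-11, 2)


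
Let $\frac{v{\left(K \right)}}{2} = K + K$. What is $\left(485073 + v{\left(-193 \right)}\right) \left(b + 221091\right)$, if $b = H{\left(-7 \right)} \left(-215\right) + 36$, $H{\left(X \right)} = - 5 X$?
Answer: $103447662202$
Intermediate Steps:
$v{\left(K \right)} = 4 K$ ($v{\left(K \right)} = 2 \left(K + K\right) = 2 \cdot 2 K = 4 K$)
$b = -7489$ ($b = \left(-5\right) \left(-7\right) \left(-215\right) + 36 = 35 \left(-215\right) + 36 = -7525 + 36 = -7489$)
$\left(485073 + v{\left(-193 \right)}\right) \left(b + 221091\right) = \left(485073 + 4 \left(-193\right)\right) \left(-7489 + 221091\right) = \left(485073 - 772\right) 213602 = 484301 \cdot 213602 = 103447662202$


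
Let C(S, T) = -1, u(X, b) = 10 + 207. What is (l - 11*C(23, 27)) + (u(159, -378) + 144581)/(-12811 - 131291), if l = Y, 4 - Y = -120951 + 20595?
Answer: 2410586174/24017 ≈ 1.0037e+5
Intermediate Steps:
u(X, b) = 217
Y = 100360 (Y = 4 - (-120951 + 20595) = 4 - 1*(-100356) = 4 + 100356 = 100360)
l = 100360
(l - 11*C(23, 27)) + (u(159, -378) + 144581)/(-12811 - 131291) = (100360 - 11*(-1)) + (217 + 144581)/(-12811 - 131291) = (100360 + 11) + 144798/(-144102) = 100371 + 144798*(-1/144102) = 100371 - 24133/24017 = 2410586174/24017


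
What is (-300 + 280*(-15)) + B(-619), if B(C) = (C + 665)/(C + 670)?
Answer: -229454/51 ≈ -4499.1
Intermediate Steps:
B(C) = (665 + C)/(670 + C)
(-300 + 280*(-15)) + B(-619) = (-300 + 280*(-15)) + (665 - 619)/(670 - 619) = (-300 - 4200) + 46/51 = -4500 + (1/51)*46 = -4500 + 46/51 = -229454/51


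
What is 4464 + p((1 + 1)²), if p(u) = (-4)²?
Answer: 4480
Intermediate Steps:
p(u) = 16
4464 + p((1 + 1)²) = 4464 + 16 = 4480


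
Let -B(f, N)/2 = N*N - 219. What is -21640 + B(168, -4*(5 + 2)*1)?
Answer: -22770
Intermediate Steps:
B(f, N) = 438 - 2*N**2 (B(f, N) = -2*(N*N - 219) = -2*(N**2 - 219) = -2*(-219 + N**2) = 438 - 2*N**2)
-21640 + B(168, -4*(5 + 2)*1) = -21640 + (438 - 2*16*(5 + 2)**2) = -21640 + (438 - 2*(-4*7*1)**2) = -21640 + (438 - 2*(-28*1)**2) = -21640 + (438 - 2*(-28)**2) = -21640 + (438 - 2*784) = -21640 + (438 - 1568) = -21640 - 1130 = -22770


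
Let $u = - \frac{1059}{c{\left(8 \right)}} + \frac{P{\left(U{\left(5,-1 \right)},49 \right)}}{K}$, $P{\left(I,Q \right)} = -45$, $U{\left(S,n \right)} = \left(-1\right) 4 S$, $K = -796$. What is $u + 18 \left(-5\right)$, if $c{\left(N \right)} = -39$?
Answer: $- \frac{649747}{10348} \approx -62.79$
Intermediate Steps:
$U{\left(S,n \right)} = - 4 S$
$u = \frac{281573}{10348}$ ($u = - \frac{1059}{-39} - \frac{45}{-796} = \left(-1059\right) \left(- \frac{1}{39}\right) - - \frac{45}{796} = \frac{353}{13} + \frac{45}{796} = \frac{281573}{10348} \approx 27.21$)
$u + 18 \left(-5\right) = \frac{281573}{10348} + 18 \left(-5\right) = \frac{281573}{10348} - 90 = - \frac{649747}{10348}$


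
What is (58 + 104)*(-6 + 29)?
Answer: 3726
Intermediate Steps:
(58 + 104)*(-6 + 29) = 162*23 = 3726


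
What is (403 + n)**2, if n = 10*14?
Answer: 294849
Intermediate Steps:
n = 140
(403 + n)**2 = (403 + 140)**2 = 543**2 = 294849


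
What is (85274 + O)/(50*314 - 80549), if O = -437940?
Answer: 352666/64849 ≈ 5.4383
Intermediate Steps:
(85274 + O)/(50*314 - 80549) = (85274 - 437940)/(50*314 - 80549) = -352666/(15700 - 80549) = -352666/(-64849) = -352666*(-1/64849) = 352666/64849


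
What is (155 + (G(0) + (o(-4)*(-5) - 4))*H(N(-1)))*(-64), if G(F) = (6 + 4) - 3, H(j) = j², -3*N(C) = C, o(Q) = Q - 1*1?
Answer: -91072/9 ≈ -10119.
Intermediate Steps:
o(Q) = -1 + Q (o(Q) = Q - 1 = -1 + Q)
N(C) = -C/3
G(F) = 7 (G(F) = 10 - 3 = 7)
(155 + (G(0) + (o(-4)*(-5) - 4))*H(N(-1)))*(-64) = (155 + (7 + ((-1 - 4)*(-5) - 4))*(-⅓*(-1))²)*(-64) = (155 + (7 + (-5*(-5) - 4))*(⅓)²)*(-64) = (155 + (7 + (25 - 4))*(⅑))*(-64) = (155 + (7 + 21)*(⅑))*(-64) = (155 + 28*(⅑))*(-64) = (155 + 28/9)*(-64) = (1423/9)*(-64) = -91072/9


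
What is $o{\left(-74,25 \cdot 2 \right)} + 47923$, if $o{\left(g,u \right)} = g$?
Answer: $47849$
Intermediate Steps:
$o{\left(-74,25 \cdot 2 \right)} + 47923 = -74 + 47923 = 47849$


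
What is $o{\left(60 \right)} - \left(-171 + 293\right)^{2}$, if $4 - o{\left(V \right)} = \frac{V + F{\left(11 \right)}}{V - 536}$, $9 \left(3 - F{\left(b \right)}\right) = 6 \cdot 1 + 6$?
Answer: $- \frac{21248455}{1428} \approx -14880.0$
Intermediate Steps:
$F{\left(b \right)} = \frac{5}{3}$ ($F{\left(b \right)} = 3 - \frac{6 \cdot 1 + 6}{9} = 3 - \frac{6 + 6}{9} = 3 - \frac{4}{3} = \frac{5}{3}$)
$o{\left(V \right)} = 4 - \frac{\frac{5}{3} + V}{-536 + V}$ ($o{\left(V \right)} = 4 - \frac{V + \frac{5}{3}}{V - 536} = 4 - \frac{\frac{5}{3} + V}{-536 + V}$)
$o{\left(60 \right)} - \left(-171 + 293\right)^{2} = \frac{-6437 + 9 \cdot 60}{3 \left(-536 + 60\right)} - \left(-171 + 293\right)^{2} = \frac{-6437 + 540}{3 \left(-476\right)} - 122^{2} = \frac{1}{3} \left(- \frac{1}{476}\right) \left(-5897\right) - 14884 = \frac{5897}{1428} - 14884 = - \frac{21248455}{1428}$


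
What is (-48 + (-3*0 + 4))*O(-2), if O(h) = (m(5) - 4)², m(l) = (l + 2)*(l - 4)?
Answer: -396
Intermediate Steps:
m(l) = (-4 + l)*(2 + l) (m(l) = (2 + l)*(-4 + l) = (-4 + l)*(2 + l))
O(h) = 9 (O(h) = ((-8 + 5² - 2*5) - 4)² = ((-8 + 25 - 10) - 4)² = (7 - 4)² = 3² = 9)
(-48 + (-3*0 + 4))*O(-2) = (-48 + (-3*0 + 4))*9 = (-48 + (0 + 4))*9 = (-48 + 4)*9 = -44*9 = -396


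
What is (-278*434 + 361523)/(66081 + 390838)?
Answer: 240871/456919 ≈ 0.52716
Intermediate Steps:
(-278*434 + 361523)/(66081 + 390838) = (-120652 + 361523)/456919 = 240871*(1/456919) = 240871/456919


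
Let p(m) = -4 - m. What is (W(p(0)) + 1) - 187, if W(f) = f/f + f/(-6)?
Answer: -553/3 ≈ -184.33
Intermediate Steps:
W(f) = 1 - f/6 (W(f) = 1 + f*(-⅙) = 1 - f/6)
(W(p(0)) + 1) - 187 = ((1 - (-4 - 1*0)/6) + 1) - 187 = ((1 - (-4 + 0)/6) + 1) - 187 = ((1 - ⅙*(-4)) + 1) - 187 = ((1 + ⅔) + 1) - 187 = (5/3 + 1) - 187 = 8/3 - 187 = -553/3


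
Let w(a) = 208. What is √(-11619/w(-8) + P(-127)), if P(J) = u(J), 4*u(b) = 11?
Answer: I*√143611/52 ≈ 7.2877*I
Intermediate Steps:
u(b) = 11/4 (u(b) = (¼)*11 = 11/4)
P(J) = 11/4
√(-11619/w(-8) + P(-127)) = √(-11619/208 + 11/4) = √(-11047/208) = I*√143611/52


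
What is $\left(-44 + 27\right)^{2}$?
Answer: $289$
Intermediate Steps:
$\left(-44 + 27\right)^{2} = \left(-17\right)^{2} = 289$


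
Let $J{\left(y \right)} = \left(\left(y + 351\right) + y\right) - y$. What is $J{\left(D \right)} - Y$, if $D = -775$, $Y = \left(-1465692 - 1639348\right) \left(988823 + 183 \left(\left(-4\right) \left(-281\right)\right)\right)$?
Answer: $3709016855176$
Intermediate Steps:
$Y = -3709016855600$ ($Y = - 3105040 \left(988823 + 183 \cdot 1124\right) = - 3105040 \left(988823 + 205692\right) = \left(-3105040\right) 1194515 = -3709016855600$)
$J{\left(y \right)} = 351 + y$ ($J{\left(y \right)} = \left(\left(351 + y\right) + y\right) - y = \left(351 + 2 y\right) - y = 351 + y$)
$J{\left(D \right)} - Y = \left(351 - 775\right) - -3709016855600 = -424 + 3709016855600 = 3709016855176$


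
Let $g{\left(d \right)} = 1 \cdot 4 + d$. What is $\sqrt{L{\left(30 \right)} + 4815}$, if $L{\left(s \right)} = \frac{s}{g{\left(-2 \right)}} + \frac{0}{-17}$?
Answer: $\sqrt{4830} \approx 69.498$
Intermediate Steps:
$g{\left(d \right)} = 4 + d$
$L{\left(s \right)} = \frac{s}{2}$ ($L{\left(s \right)} = \frac{s}{4 - 2} + \frac{0}{-17} = \frac{s}{2} + 0 \left(- \frac{1}{17}\right) = s \frac{1}{2} + 0 = \frac{s}{2} + 0 = \frac{s}{2}$)
$\sqrt{L{\left(30 \right)} + 4815} = \sqrt{\frac{1}{2} \cdot 30 + 4815} = \sqrt{15 + 4815} = \sqrt{4830}$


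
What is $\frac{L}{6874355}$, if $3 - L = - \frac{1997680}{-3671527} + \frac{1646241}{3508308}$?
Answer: $\frac{8529949211167}{29515839578085042060} \approx 2.89 \cdot 10^{-7}$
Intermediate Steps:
$L = \frac{8529949211167}{4293615848772}$ ($L = 3 - \left(- \frac{1997680}{-3671527} + \frac{1646241}{3508308}\right) = 3 - \left(\left(-1997680\right) \left(- \frac{1}{3671527}\right) + 1646241 \cdot \frac{1}{3508308}\right) = 3 - \left(\frac{1997680}{3671527} + \frac{548747}{1169436}\right) = 3 - \frac{4350898335149}{4293615848772} = \frac{8529949211167}{4293615848772} \approx 1.9867$)
$\frac{L}{6874355} = \frac{8529949211167}{4293615848772 \cdot 6874355} = \frac{8529949211167}{4293615848772} \cdot \frac{1}{6874355} = \frac{8529949211167}{29515839578085042060}$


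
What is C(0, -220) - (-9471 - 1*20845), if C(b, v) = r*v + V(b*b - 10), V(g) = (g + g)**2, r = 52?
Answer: 19276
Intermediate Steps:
V(g) = 4*g**2 (V(g) = (2*g)**2 = 4*g**2)
C(b, v) = 4*(-10 + b**2)**2 + 52*v (C(b, v) = 52*v + 4*(b*b - 10)**2 = 52*v + 4*(b**2 - 10)**2 = 52*v + 4*(-10 + b**2)**2 = 4*(-10 + b**2)**2 + 52*v)
C(0, -220) - (-9471 - 1*20845) = (4*(-10 + 0**2)**2 + 52*(-220)) - (-9471 - 1*20845) = (4*(-10 + 0)**2 - 11440) - (-9471 - 20845) = (4*(-10)**2 - 11440) - 1*(-30316) = (4*100 - 11440) + 30316 = (400 - 11440) + 30316 = -11040 + 30316 = 19276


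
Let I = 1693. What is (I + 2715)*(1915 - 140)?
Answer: 7824200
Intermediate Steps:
(I + 2715)*(1915 - 140) = (1693 + 2715)*(1915 - 140) = 4408*1775 = 7824200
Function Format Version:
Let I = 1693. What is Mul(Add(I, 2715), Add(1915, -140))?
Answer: 7824200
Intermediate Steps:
Mul(Add(I, 2715), Add(1915, -140)) = Mul(Add(1693, 2715), Add(1915, -140)) = Mul(4408, 1775) = 7824200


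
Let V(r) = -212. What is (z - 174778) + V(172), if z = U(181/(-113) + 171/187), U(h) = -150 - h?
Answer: -3700868816/21131 ≈ -1.7514e+5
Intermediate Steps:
z = -3155126/21131 (z = -150 - (181/(-113) + 171/187) = -150 - (181*(-1/113) + 171*(1/187)) = -150 - (-181/113 + 171/187) = -150 - 1*(-14524/21131) = -150 + 14524/21131 = -3155126/21131 ≈ -149.31)
(z - 174778) + V(172) = (-3155126/21131 - 174778) - 212 = -3696389044/21131 - 212 = -3700868816/21131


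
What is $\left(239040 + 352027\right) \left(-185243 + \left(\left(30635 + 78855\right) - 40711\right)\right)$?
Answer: $-68838027088$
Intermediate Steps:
$\left(239040 + 352027\right) \left(-185243 + \left(\left(30635 + 78855\right) - 40711\right)\right) = 591067 \left(-185243 + \left(109490 - 40711\right)\right) = 591067 \left(-185243 + 68779\right) = 591067 \left(-116464\right) = -68838027088$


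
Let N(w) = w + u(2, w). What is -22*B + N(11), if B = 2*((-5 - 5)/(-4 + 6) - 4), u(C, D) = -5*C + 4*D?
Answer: 441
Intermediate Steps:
B = -18 (B = 2*(-10/2 - 4) = 2*(-10*½ - 4) = 2*(-5 - 4) = 2*(-9) = -18)
N(w) = -10 + 5*w (N(w) = w + (-5*2 + 4*w) = w + (-10 + 4*w) = -10 + 5*w)
-22*B + N(11) = -22*(-18) + (-10 + 5*11) = 396 + (-10 + 55) = 396 + 45 = 441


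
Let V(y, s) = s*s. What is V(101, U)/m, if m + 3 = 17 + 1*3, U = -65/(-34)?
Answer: 4225/19652 ≈ 0.21499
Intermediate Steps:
U = 65/34 (U = -65*(-1/34) = 65/34 ≈ 1.9118)
m = 17 (m = -3 + (17 + 1*3) = -3 + (17 + 3) = -3 + 20 = 17)
V(y, s) = s²
V(101, U)/m = (65/34)²/17 = (4225/1156)*(1/17) = 4225/19652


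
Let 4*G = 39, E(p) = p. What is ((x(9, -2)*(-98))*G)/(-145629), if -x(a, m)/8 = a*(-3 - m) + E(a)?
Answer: 0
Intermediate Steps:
x(a, m) = -8*a - 8*a*(-3 - m) (x(a, m) = -8*(a*(-3 - m) + a) = -8*(a + a*(-3 - m)) = -8*a - 8*a*(-3 - m))
G = 39/4 (G = (¼)*39 = 39/4 ≈ 9.7500)
((x(9, -2)*(-98))*G)/(-145629) = (((8*9*(2 - 2))*(-98))*(39/4))/(-145629) = (((8*9*0)*(-98))*(39/4))*(-1/145629) = ((0*(-98))*(39/4))*(-1/145629) = (0*(39/4))*(-1/145629) = 0*(-1/145629) = 0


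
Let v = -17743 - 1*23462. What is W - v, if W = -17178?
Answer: 24027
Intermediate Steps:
v = -41205 (v = -17743 - 23462 = -41205)
W - v = -17178 - 1*(-41205) = -17178 + 41205 = 24027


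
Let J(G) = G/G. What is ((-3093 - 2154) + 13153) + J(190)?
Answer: 7907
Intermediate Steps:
J(G) = 1
((-3093 - 2154) + 13153) + J(190) = ((-3093 - 2154) + 13153) + 1 = (-5247 + 13153) + 1 = 7906 + 1 = 7907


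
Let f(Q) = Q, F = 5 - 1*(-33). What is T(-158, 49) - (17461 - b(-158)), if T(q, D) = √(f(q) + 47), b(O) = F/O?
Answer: -1379438/79 + I*√111 ≈ -17461.0 + 10.536*I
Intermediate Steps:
F = 38 (F = 5 + 33 = 38)
b(O) = 38/O
T(q, D) = √(47 + q) (T(q, D) = √(q + 47) = √(47 + q))
T(-158, 49) - (17461 - b(-158)) = √(47 - 158) - (17461 - 38/(-158)) = √(-111) - (17461 - 38*(-1)/158) = I*√111 - (17461 - 1*(-19/79)) = I*√111 - (17461 + 19/79) = I*√111 - 1*1379438/79 = I*√111 - 1379438/79 = -1379438/79 + I*√111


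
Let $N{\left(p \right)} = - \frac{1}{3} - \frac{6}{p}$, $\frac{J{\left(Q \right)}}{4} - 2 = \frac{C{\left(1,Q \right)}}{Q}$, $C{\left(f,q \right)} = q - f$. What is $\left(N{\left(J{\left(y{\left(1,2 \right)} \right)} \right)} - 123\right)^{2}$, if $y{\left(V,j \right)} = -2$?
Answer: $\frac{6754801}{441} \approx 15317.0$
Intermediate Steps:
$J{\left(Q \right)} = 8 + \frac{4 \left(-1 + Q\right)}{Q}$ ($J{\left(Q \right)} = 8 + 4 \frac{Q - 1}{Q} = 8 + 4 \frac{-1 + Q}{Q} = 8 + \frac{4 \left(-1 + Q\right)}{Q}$)
$N{\left(p \right)} = - \frac{1}{3} - \frac{6}{p}$ ($N{\left(p \right)} = \left(-1\right) \frac{1}{3} - \frac{6}{p} = - \frac{1}{3} - \frac{6}{p}$)
$\left(N{\left(J{\left(y{\left(1,2 \right)} \right)} \right)} - 123\right)^{2} = \left(\frac{-18 - \left(12 - \frac{4}{-2}\right)}{3 \left(12 - \frac{4}{-2}\right)} - 123\right)^{2} = \left(\frac{-18 - \left(12 - -2\right)}{3 \left(12 - -2\right)} - 123\right)^{2} = \left(\frac{-18 - \left(12 + 2\right)}{3 \left(12 + 2\right)} - 123\right)^{2} = \left(\frac{-18 - 14}{3 \cdot 14} - 123\right)^{2} = \left(\frac{1}{3} \cdot \frac{1}{14} \left(-18 - 14\right) - 123\right)^{2} = \left(\frac{1}{3} \cdot \frac{1}{14} \left(-32\right) - 123\right)^{2} = \left(- \frac{16}{21} - 123\right)^{2} = \left(- \frac{2599}{21}\right)^{2} = \frac{6754801}{441}$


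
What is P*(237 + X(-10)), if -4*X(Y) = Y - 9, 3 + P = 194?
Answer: 184697/4 ≈ 46174.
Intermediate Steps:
P = 191 (P = -3 + 194 = 191)
X(Y) = 9/4 - Y/4 (X(Y) = -(Y - 9)/4 = -(-9 + Y)/4 = 9/4 - Y/4)
P*(237 + X(-10)) = 191*(237 + (9/4 - ¼*(-10))) = 191*(237 + (9/4 + 5/2)) = 191*(237 + 19/4) = 191*(967/4) = 184697/4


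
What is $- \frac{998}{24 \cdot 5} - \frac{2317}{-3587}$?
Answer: $- \frac{1650893}{215220} \approx -7.6707$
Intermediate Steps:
$- \frac{998}{24 \cdot 5} - \frac{2317}{-3587} = - \frac{998}{120} - - \frac{2317}{3587} = \left(-998\right) \frac{1}{120} + \frac{2317}{3587} = - \frac{499}{60} + \frac{2317}{3587} = - \frac{1650893}{215220}$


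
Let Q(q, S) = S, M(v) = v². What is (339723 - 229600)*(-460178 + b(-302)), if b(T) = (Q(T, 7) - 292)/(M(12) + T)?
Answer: -8006805354197/158 ≈ -5.0676e+10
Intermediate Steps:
b(T) = -285/(144 + T) (b(T) = (7 - 292)/(12² + T) = -285/(144 + T))
(339723 - 229600)*(-460178 + b(-302)) = (339723 - 229600)*(-460178 - 285/(144 - 302)) = 110123*(-460178 - 285/(-158)) = 110123*(-460178 - 285*(-1/158)) = 110123*(-460178 + 285/158) = 110123*(-72707839/158) = -8006805354197/158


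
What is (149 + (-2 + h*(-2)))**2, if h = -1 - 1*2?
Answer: 23409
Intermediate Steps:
h = -3 (h = -1 - 2 = -3)
(149 + (-2 + h*(-2)))**2 = (149 + (-2 - 3*(-2)))**2 = (149 + (-2 + 6))**2 = (149 + 4)**2 = 153**2 = 23409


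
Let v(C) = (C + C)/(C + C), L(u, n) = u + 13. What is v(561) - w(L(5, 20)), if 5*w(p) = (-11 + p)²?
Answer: -44/5 ≈ -8.8000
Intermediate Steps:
L(u, n) = 13 + u
v(C) = 1 (v(C) = (2*C)/((2*C)) = (2*C)*(1/(2*C)) = 1)
w(p) = (-11 + p)²/5
v(561) - w(L(5, 20)) = 1 - (-11 + (13 + 5))²/5 = 1 - (-11 + 18)²/5 = 1 - 7²/5 = 1 - 49/5 = -44/5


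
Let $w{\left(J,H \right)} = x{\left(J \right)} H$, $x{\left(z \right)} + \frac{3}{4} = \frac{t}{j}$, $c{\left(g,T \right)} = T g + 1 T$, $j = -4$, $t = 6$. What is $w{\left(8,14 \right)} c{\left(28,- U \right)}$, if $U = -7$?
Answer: $- \frac{12789}{2} \approx -6394.5$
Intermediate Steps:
$c{\left(g,T \right)} = T + T g$ ($c{\left(g,T \right)} = T g + T = T + T g$)
$x{\left(z \right)} = - \frac{9}{4}$ ($x{\left(z \right)} = - \frac{3}{4} + \frac{6}{-4} = - \frac{3}{4} + 6 \left(- \frac{1}{4}\right) = - \frac{3}{4} - \frac{3}{2} = - \frac{9}{4}$)
$w{\left(J,H \right)} = - \frac{9 H}{4}$
$w{\left(8,14 \right)} c{\left(28,- U \right)} = \left(- \frac{9}{4}\right) 14 \left(-1\right) \left(-7\right) \left(1 + 28\right) = - \frac{63 \cdot 7 \cdot 29}{2} = \left(- \frac{63}{2}\right) 203 = - \frac{12789}{2}$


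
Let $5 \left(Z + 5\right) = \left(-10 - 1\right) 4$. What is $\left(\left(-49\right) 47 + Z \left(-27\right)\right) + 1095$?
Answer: $- \frac{4177}{5} \approx -835.4$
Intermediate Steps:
$Z = - \frac{69}{5}$ ($Z = -5 + \frac{\left(-10 - 1\right) 4}{5} = -5 + \frac{\left(-11\right) 4}{5} = -5 + \frac{1}{5} \left(-44\right) = -5 - \frac{44}{5} = - \frac{69}{5} \approx -13.8$)
$\left(\left(-49\right) 47 + Z \left(-27\right)\right) + 1095 = \left(\left(-49\right) 47 - - \frac{1863}{5}\right) + 1095 = \left(-2303 + \frac{1863}{5}\right) + 1095 = - \frac{9652}{5} + 1095 = - \frac{4177}{5}$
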